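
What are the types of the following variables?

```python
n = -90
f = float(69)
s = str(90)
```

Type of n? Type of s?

n is assigned a bare integer (no decimal point), so it is an int; s is assigned the result of calling str(), which returns a str

int, str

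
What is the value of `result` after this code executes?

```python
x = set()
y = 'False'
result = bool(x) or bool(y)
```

x = set(); y = 'False'; result = True

True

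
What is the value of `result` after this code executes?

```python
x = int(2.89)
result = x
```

x = 2; result = 2

2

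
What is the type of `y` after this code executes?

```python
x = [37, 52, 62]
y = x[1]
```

Indexing list[int] returns int

int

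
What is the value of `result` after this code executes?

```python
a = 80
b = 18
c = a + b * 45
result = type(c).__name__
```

a is int; b is int; c is int; result = 'int'

'int'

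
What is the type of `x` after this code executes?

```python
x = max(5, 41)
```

max() of ints returns int

int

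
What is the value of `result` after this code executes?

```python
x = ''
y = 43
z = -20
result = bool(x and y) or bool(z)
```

x = ''; y = 43; z = -20; result = True

True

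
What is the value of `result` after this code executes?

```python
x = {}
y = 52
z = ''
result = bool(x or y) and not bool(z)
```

x = {}; y = 52; z = ''; result = True

True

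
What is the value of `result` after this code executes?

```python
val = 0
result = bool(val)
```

val = 0; result = False

False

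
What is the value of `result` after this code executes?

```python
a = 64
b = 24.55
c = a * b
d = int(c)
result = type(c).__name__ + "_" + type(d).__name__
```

a is int; b is float; c is float; d is int; result = 'float_int'

'float_int'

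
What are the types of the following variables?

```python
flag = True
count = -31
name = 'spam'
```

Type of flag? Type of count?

flag is assigned the constant True, which has type bool; count is assigned a bare integer (no decimal point), so it is an int

bool, int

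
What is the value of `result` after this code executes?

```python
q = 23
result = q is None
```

q = 23; result = False

False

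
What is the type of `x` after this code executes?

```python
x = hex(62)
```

hex() returns str representation

str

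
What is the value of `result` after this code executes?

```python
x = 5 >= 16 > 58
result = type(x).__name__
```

x is bool; result = 'bool'

'bool'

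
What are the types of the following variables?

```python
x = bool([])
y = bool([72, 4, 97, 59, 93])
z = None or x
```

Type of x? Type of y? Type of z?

bool() returns bool; bool() returns bool; None or bool returns the bool

bool, bool, bool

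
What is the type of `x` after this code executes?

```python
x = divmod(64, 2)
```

divmod() returns tuple of (quotient, remainder)

tuple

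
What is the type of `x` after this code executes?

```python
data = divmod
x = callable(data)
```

callable() returns bool

bool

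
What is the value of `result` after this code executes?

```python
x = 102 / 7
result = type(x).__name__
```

x is float; result = 'float'

'float'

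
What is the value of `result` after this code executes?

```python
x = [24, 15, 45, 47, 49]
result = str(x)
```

x = [24, 15, 45, 47, 49]; result = '[24, 15, 45, 47, 49]'

'[24, 15, 45, 47, 49]'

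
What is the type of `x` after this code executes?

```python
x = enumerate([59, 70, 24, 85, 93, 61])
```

enumerate() returns an enumerate object

enumerate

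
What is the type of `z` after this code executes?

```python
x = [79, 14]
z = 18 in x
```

'in' operator returns bool

bool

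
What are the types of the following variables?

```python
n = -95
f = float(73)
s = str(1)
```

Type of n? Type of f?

n is assigned a bare integer (no decimal point), so it is an int; f is assigned the result of calling float(), which returns a float

int, float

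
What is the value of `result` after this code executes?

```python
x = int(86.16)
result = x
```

x = 86; result = 86

86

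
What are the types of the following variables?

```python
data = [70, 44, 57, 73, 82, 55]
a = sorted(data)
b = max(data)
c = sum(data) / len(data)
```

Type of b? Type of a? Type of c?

max of ints returns int; sorted() returns list; int / int = float

int, list, float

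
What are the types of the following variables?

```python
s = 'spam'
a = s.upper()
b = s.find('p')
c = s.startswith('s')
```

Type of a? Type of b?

upper() returns str; find() returns int

str, int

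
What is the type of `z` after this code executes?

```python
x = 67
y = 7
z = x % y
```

int % int = int

int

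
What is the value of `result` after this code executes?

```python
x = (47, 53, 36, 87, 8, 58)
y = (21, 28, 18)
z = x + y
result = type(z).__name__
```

x is tuple; y is tuple; z is tuple; result = 'tuple'

'tuple'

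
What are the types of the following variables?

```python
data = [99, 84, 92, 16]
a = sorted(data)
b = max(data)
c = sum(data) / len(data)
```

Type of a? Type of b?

sorted() returns list; max of ints returns int

list, int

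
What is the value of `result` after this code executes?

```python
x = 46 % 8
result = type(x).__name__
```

x is int; result = 'int'

'int'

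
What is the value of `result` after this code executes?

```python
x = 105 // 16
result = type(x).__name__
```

x is int; result = 'int'

'int'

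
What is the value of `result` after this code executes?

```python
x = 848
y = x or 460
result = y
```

x = 848; y = 848; result = 848

848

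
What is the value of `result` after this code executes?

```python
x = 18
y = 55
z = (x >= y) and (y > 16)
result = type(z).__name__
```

x is int; y is int; z is bool; result = 'bool'

'bool'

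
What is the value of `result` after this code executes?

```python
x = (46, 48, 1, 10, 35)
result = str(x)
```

x = (46, 48, 1, 10, 35); result = '(46, 48, 1, 10, 35)'

'(46, 48, 1, 10, 35)'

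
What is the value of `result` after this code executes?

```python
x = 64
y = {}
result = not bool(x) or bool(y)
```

x = 64; y = {}; result = False

False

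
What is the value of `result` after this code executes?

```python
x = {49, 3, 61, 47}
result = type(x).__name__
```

x is set; result = 'set'

'set'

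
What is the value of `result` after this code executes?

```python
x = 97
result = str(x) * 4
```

x = 97; result = '97979797'

'97979797'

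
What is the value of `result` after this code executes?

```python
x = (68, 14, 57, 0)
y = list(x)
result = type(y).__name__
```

x is tuple; y is list; result = 'list'

'list'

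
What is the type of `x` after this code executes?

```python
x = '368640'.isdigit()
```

str.isdigit() returns bool

bool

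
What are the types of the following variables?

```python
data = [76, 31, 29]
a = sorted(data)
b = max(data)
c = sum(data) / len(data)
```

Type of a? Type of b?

sorted() returns list; max of ints returns int

list, int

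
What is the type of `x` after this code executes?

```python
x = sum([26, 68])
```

sum() of ints returns int

int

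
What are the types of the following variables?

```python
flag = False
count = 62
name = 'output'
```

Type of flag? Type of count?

flag is assigned the constant False, which has type bool; count is assigned a bare integer (no decimal point), so it is an int

bool, int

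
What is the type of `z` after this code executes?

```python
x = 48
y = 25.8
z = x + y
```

int + float = float

float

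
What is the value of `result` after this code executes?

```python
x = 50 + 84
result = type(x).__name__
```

x is int; result = 'int'

'int'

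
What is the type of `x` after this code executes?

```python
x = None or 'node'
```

'or' with None returns the other truthy value (str)

str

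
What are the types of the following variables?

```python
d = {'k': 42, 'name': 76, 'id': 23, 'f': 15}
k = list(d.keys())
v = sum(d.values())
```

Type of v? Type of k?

sum of ints is int; list() converts to list

int, list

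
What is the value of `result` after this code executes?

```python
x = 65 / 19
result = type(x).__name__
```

x is float; result = 'float'

'float'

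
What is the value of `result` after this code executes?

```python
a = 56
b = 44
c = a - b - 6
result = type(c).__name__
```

a is int; b is int; c is int; result = 'int'

'int'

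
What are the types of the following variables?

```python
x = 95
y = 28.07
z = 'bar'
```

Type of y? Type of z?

y is assigned a number with a decimal point, so it is a float; z is assigned a quoted string literal, so it is a str

float, str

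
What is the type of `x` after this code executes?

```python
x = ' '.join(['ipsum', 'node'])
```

str.join() returns str

str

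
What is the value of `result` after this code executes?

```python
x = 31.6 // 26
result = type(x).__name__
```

x is float; result = 'float'

'float'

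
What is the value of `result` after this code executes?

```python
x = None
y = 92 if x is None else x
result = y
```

x = None; y = 92; result = 92

92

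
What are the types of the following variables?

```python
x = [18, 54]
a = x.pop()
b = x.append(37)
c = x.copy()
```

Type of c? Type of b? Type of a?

copy() returns list; append() returns None; pop() returns element

list, NoneType, int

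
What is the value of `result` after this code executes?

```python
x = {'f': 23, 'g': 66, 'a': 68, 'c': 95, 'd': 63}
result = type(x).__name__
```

x is dict; result = 'dict'

'dict'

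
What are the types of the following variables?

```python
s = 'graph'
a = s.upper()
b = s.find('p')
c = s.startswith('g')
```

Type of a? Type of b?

upper() returns str; find() returns int

str, int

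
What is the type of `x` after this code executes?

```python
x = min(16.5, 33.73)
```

min() of floats returns float

float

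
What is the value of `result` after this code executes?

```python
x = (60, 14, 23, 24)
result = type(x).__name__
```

x is tuple; result = 'tuple'

'tuple'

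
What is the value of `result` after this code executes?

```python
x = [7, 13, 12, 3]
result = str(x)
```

x = [7, 13, 12, 3]; result = '[7, 13, 12, 3]'

'[7, 13, 12, 3]'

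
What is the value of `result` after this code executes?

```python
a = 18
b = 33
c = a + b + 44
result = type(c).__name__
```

a is int; b is int; c is int; result = 'int'

'int'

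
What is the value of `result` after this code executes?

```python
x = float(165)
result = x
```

x = 165.0; result = 165.0

165.0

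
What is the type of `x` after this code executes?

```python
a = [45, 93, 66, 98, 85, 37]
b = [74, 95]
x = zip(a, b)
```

zip() returns a zip object

zip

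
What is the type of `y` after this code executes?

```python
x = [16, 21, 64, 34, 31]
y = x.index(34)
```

list.index() returns int

int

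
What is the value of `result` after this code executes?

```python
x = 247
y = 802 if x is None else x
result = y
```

x = 247; y = 247; result = 247

247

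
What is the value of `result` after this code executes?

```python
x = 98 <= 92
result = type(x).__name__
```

x is bool; result = 'bool'

'bool'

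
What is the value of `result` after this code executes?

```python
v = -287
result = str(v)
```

v = -287; result = '-287'

'-287'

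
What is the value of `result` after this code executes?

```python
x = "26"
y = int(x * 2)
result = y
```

x = '26'; y = 2626; result = 2626

2626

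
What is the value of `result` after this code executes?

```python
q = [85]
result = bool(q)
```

q = [85]; result = True

True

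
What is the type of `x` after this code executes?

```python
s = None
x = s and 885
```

'and' returns first falsy value (None)

NoneType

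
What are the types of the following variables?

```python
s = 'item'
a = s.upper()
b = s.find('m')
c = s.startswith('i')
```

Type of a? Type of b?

upper() returns str; find() returns int

str, int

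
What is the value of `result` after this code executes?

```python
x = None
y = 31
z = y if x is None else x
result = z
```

x = None; y = 31; z = 31; result = 31

31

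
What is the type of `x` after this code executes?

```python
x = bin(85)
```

bin() returns str representation

str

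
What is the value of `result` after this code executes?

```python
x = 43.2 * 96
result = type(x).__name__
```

x is float; result = 'float'

'float'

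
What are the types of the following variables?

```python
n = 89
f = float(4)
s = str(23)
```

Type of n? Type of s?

n is assigned a bare integer (no decimal point), so it is an int; s is assigned the result of calling str(), which returns a str

int, str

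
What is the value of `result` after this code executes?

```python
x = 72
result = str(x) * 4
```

x = 72; result = '72727272'

'72727272'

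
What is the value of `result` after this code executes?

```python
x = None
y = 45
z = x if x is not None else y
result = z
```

x = None; y = 45; z = 45; result = 45

45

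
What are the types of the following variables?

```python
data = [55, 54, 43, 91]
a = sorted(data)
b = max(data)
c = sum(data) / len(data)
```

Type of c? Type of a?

int / int = float; sorted() returns list

float, list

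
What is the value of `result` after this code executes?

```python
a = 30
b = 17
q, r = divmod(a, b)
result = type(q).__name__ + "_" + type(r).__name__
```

a is int; b is int; q is int; r is int; result = 'int_int'

'int_int'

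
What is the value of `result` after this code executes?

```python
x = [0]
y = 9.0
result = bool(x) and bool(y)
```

x = [0]; y = 9.0; result = True

True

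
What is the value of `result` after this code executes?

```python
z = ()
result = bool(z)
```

z = (); result = False

False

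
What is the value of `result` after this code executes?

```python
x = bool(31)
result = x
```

x = True; result = True

True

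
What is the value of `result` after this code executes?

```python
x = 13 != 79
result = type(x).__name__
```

x is bool; result = 'bool'

'bool'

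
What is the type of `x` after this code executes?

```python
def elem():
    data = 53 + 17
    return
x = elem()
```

Bare return returns None

NoneType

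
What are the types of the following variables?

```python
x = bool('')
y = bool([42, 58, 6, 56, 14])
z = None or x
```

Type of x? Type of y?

bool() returns bool; bool() returns bool

bool, bool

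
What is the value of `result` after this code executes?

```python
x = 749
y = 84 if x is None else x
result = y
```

x = 749; y = 749; result = 749

749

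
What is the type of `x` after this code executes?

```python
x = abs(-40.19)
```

abs() of float returns float

float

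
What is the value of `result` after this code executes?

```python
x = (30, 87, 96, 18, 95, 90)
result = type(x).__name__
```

x is tuple; result = 'tuple'

'tuple'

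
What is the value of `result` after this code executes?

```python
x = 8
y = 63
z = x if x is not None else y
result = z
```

x = 8; y = 63; z = 8; result = 8

8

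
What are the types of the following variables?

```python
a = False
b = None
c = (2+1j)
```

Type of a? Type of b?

a is assigned the constant False, which has type bool; b is assigned None, whose type is NoneType

bool, NoneType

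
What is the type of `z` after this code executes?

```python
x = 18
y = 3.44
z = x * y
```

int * float = float

float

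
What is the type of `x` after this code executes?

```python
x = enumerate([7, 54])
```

enumerate() returns an enumerate object

enumerate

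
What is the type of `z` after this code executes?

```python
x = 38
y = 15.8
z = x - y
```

int - float = float

float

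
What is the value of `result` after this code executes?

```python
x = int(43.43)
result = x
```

x = 43; result = 43

43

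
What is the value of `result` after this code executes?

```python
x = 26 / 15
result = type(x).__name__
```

x is float; result = 'float'

'float'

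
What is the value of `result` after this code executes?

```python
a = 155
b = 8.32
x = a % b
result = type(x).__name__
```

a is int; b is float; x is float; result = 'float'

'float'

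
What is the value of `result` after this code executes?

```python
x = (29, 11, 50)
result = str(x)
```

x = (29, 11, 50); result = '(29, 11, 50)'

'(29, 11, 50)'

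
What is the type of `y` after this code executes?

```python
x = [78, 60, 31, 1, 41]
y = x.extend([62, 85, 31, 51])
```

list.extend() returns None

NoneType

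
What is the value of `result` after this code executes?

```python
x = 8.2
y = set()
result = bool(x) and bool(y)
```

x = 8.2; y = set(); result = False

False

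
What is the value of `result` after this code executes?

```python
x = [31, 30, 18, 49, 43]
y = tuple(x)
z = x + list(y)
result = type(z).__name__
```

x is list; y is tuple; z is list; result = 'list'

'list'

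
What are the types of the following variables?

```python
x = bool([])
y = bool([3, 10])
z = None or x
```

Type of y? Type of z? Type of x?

bool() returns bool; None or bool returns the bool; bool() returns bool

bool, bool, bool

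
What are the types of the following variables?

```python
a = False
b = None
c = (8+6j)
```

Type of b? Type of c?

b is assigned None, whose type is NoneType; c is assigned (8+6j), an int plus an imaginary literal (j suffix), which evaluates to complex

NoneType, complex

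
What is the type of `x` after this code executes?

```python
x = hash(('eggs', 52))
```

hash() returns int

int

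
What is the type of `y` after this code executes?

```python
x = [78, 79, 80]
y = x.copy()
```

list.copy() returns list

list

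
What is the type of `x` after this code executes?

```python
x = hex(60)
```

hex() returns str representation

str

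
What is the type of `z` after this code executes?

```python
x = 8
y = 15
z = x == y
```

Equality comparison returns bool

bool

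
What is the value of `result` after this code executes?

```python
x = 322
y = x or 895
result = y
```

x = 322; y = 322; result = 322

322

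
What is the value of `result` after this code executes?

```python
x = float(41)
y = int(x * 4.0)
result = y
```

x = 41.0; y = 164; result = 164

164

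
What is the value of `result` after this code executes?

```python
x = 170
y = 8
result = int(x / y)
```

x = 170; y = 8; result = 21

21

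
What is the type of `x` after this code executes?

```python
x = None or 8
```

'or' with None returns the other truthy value

int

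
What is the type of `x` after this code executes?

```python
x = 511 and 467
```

'and' with truthy values returns last operand (int)

int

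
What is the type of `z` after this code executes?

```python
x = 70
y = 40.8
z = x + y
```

int + float = float

float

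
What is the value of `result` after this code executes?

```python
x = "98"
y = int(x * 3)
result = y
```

x = '98'; y = 989898; result = 989898

989898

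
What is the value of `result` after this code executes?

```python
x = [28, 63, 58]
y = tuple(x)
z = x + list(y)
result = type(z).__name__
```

x is list; y is tuple; z is list; result = 'list'

'list'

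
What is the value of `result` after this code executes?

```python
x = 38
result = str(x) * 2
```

x = 38; result = '3838'

'3838'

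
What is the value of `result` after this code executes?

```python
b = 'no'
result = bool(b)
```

b = 'no'; result = True

True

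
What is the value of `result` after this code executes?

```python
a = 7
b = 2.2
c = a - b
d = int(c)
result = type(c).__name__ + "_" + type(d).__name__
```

a is int; b is float; c is float; d is int; result = 'float_int'

'float_int'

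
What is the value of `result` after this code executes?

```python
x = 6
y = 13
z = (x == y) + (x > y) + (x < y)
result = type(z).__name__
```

x is int; y is int; z is int; result = 'int'

'int'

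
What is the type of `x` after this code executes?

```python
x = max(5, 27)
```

max() of ints returns int

int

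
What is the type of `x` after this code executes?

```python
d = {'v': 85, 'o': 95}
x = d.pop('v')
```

dict.pop() returns the value

int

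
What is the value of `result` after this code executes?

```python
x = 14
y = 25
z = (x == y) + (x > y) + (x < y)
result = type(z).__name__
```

x is int; y is int; z is int; result = 'int'

'int'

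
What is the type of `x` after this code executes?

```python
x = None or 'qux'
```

'or' with None returns the other truthy value (str)

str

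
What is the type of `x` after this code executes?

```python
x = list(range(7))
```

list(range()) returns list

list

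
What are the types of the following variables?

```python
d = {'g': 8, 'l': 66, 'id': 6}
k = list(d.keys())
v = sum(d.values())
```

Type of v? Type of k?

sum of ints is int; list() converts to list

int, list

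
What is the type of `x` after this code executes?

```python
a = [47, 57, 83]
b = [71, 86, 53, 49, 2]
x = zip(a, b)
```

zip() returns a zip object

zip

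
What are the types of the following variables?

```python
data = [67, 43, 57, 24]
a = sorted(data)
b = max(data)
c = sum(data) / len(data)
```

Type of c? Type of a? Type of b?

int / int = float; sorted() returns list; max of ints returns int

float, list, int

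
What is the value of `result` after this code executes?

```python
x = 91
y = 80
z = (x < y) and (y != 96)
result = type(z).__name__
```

x is int; y is int; z is bool; result = 'bool'

'bool'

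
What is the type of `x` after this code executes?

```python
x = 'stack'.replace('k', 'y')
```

str.replace() returns str

str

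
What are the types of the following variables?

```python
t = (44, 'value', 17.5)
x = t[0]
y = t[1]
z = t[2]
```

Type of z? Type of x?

tuple[2] is float; tuple[0] is int

float, int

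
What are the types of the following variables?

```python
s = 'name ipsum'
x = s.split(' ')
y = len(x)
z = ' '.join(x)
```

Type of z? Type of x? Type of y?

str.join() returns str; str.split() returns list; len() returns int

str, list, int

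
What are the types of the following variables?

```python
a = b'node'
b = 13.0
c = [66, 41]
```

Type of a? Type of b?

a is assigned a bytes literal (b'...' prefix); b is assigned a number with a decimal point, so it is a float

bytes, float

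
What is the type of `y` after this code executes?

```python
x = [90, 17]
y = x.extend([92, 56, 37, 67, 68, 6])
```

list.extend() returns None

NoneType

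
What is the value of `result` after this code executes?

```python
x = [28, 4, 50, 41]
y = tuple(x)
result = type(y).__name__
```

x is list; y is tuple; result = 'tuple'

'tuple'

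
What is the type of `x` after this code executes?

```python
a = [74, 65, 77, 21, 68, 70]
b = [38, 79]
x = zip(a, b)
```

zip() returns a zip object

zip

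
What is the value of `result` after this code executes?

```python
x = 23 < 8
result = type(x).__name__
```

x is bool; result = 'bool'

'bool'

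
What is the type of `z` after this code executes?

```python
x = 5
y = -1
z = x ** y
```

int ** negative = float

float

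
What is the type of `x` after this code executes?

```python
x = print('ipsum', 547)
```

print() returns None

NoneType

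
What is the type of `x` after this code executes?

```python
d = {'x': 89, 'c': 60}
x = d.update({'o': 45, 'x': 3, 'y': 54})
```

dict.update() returns None

NoneType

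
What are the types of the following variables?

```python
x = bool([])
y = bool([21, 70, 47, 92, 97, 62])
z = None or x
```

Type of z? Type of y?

None or bool returns the bool; bool() returns bool

bool, bool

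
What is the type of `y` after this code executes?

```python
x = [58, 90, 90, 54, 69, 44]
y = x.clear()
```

list.clear() returns None

NoneType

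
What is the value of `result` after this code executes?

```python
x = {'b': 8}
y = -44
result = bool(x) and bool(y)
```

x = {'b': 8}; y = -44; result = True

True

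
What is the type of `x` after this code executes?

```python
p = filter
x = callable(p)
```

callable() returns bool

bool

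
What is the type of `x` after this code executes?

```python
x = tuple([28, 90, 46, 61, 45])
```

tuple() constructor returns tuple

tuple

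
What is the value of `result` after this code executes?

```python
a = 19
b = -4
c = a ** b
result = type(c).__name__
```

a is int; b is int; c is float; result = 'float'

'float'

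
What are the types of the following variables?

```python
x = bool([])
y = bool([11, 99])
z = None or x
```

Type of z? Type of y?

None or bool returns the bool; bool() returns bool

bool, bool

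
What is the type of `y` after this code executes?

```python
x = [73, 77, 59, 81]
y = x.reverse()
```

list.reverse() returns None

NoneType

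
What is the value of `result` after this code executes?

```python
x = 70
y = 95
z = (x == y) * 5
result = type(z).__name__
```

x is int; y is int; z is int; result = 'int'

'int'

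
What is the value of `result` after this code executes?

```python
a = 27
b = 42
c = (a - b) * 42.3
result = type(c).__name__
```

a is int; b is int; c is float; result = 'float'

'float'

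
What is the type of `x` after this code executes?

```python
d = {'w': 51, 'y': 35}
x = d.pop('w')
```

dict.pop() returns the value

int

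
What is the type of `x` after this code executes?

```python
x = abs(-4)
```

abs() of int returns int

int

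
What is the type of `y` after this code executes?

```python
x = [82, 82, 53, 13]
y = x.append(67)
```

list.append() returns None (mutates in place)

NoneType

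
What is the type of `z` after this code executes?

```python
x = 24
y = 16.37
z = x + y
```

int + float = float

float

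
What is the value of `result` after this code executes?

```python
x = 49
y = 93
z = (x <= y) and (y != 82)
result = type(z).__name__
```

x is int; y is int; z is bool; result = 'bool'

'bool'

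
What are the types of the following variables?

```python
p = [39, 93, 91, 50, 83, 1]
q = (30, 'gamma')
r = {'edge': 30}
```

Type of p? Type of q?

p is assigned a list literal (square brackets); q is assigned a tuple (parenthesized, comma-separated values)

list, tuple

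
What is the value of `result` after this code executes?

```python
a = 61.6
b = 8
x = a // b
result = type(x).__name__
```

a is float; b is int; x is float; result = 'float'

'float'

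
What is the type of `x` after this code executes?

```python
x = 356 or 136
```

'or' returns first truthy value (int)

int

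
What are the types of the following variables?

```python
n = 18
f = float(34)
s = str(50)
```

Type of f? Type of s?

f is assigned the result of calling float(), which returns a float; s is assigned the result of calling str(), which returns a str

float, str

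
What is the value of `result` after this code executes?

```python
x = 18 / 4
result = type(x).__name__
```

x is float; result = 'float'

'float'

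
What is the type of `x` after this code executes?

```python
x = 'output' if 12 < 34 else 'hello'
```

Both branches of conditional are str

str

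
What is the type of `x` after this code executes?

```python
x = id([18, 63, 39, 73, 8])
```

id() returns int

int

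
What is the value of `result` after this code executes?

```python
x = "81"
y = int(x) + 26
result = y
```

x = '81'; y = 107; result = 107

107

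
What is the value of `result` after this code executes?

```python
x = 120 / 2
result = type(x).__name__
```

x is float; result = 'float'

'float'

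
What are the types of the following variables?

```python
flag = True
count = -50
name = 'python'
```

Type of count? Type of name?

count is assigned a bare integer (no decimal point), so it is an int; name is assigned a quoted string literal, so it is a str

int, str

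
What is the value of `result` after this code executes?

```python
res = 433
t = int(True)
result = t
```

res = 433; t = 1; result = 1

1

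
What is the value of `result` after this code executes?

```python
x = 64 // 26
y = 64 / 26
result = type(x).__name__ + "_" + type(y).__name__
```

x is int; y is float; result = 'int_float'

'int_float'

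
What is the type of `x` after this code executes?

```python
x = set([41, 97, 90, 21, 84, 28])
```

set() constructor returns set

set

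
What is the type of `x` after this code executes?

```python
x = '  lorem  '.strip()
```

str.strip() returns str

str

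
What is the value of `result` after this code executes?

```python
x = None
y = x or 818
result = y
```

x = None; y = 818; result = 818

818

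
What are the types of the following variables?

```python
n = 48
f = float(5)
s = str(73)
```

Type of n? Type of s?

n is assigned a bare integer (no decimal point), so it is an int; s is assigned the result of calling str(), which returns a str

int, str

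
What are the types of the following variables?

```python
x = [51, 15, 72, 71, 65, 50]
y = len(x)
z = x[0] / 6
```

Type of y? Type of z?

len() returns int; int / int = float

int, float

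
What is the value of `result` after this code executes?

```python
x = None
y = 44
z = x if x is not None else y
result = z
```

x = None; y = 44; z = 44; result = 44

44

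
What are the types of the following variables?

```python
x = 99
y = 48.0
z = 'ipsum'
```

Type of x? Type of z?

x is assigned a bare integer (no decimal point), so it is an int; z is assigned a quoted string literal, so it is a str

int, str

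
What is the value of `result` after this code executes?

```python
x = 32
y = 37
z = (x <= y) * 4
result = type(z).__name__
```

x is int; y is int; z is int; result = 'int'

'int'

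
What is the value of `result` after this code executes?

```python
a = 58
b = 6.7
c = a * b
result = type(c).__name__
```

a is int; b is float; c is float; result = 'float'

'float'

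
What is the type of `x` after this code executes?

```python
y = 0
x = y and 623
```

'and' returns first falsy value (0 is int)

int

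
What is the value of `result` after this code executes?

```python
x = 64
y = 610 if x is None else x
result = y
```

x = 64; y = 64; result = 64

64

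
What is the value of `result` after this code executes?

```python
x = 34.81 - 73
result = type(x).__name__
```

x is float; result = 'float'

'float'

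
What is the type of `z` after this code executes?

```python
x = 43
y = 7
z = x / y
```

int / int = float

float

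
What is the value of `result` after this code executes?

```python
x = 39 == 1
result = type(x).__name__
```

x is bool; result = 'bool'

'bool'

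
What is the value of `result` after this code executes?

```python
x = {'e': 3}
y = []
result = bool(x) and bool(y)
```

x = {'e': 3}; y = []; result = False

False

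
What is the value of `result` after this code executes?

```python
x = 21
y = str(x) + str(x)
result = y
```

x = 21; y = '2121'; result = '2121'

'2121'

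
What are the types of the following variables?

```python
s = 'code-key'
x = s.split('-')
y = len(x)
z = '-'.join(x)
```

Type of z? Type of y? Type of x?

str.join() returns str; len() returns int; str.split() returns list

str, int, list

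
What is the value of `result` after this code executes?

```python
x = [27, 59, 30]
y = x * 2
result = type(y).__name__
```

x is list; y is list; result = 'list'

'list'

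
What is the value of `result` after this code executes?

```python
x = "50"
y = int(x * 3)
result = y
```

x = '50'; y = 505050; result = 505050

505050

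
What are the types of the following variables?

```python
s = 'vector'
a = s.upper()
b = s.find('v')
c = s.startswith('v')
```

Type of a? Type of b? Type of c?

upper() returns str; find() returns int; startswith() returns bool

str, int, bool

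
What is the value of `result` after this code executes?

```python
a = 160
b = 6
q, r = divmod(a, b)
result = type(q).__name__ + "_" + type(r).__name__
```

a is int; b is int; q is int; r is int; result = 'int_int'

'int_int'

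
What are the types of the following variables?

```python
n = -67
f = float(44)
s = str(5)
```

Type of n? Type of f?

n is assigned a bare integer (no decimal point), so it is an int; f is assigned the result of calling float(), which returns a float

int, float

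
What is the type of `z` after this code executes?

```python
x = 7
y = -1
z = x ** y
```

int ** negative = float

float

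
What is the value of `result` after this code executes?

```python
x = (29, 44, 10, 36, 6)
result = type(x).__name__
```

x is tuple; result = 'tuple'

'tuple'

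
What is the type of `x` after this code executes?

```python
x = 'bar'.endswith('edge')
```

str.endswith() returns bool

bool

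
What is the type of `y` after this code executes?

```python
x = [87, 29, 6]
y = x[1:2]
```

Slicing a list returns a list

list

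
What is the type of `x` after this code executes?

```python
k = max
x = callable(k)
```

callable() returns bool

bool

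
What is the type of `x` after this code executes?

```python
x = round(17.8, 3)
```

round() with decimal places returns float

float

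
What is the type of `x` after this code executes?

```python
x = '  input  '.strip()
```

str.strip() returns str

str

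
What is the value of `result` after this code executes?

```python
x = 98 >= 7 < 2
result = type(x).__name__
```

x is bool; result = 'bool'

'bool'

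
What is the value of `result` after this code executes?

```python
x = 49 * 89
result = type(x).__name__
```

x is int; result = 'int'

'int'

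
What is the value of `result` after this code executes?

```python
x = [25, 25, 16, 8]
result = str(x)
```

x = [25, 25, 16, 8]; result = '[25, 25, 16, 8]'

'[25, 25, 16, 8]'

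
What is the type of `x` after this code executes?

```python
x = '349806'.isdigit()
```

str.isdigit() returns bool

bool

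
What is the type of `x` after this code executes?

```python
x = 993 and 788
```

'and' with truthy values returns last operand (int)

int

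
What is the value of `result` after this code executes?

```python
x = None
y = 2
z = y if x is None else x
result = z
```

x = None; y = 2; z = 2; result = 2

2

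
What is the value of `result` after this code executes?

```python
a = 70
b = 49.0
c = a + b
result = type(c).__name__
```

a is int; b is float; c is float; result = 'float'

'float'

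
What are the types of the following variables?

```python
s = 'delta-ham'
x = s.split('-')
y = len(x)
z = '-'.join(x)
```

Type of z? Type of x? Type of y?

str.join() returns str; str.split() returns list; len() returns int

str, list, int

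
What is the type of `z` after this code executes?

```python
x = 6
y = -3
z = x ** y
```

int ** negative = float

float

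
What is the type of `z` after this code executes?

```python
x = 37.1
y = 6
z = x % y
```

float % int = float

float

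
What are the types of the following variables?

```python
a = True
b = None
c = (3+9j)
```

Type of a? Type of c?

a is assigned the constant True, which has type bool; c is assigned (3+9j), an int plus an imaginary literal (j suffix), which evaluates to complex

bool, complex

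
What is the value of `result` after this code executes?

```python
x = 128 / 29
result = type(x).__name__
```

x is float; result = 'float'

'float'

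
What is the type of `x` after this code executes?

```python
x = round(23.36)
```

round() with no decimal places returns int

int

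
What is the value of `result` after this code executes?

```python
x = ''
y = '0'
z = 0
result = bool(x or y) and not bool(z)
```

x = ''; y = '0'; z = 0; result = True

True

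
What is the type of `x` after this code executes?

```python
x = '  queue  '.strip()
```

str.strip() returns str

str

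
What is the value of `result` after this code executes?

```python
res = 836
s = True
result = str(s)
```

res = 836; s = True; result = 'True'

'True'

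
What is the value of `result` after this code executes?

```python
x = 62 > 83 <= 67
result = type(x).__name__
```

x is bool; result = 'bool'

'bool'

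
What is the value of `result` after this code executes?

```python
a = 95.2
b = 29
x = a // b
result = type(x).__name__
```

a is float; b is int; x is float; result = 'float'

'float'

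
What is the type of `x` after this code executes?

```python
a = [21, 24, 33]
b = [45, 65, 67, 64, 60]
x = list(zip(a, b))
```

list(zip()) returns a list of tuples

list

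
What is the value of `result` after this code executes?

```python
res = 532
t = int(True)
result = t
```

res = 532; t = 1; result = 1

1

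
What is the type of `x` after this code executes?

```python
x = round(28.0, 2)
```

round() with decimal places returns float

float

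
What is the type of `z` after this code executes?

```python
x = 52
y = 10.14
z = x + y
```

int + float = float

float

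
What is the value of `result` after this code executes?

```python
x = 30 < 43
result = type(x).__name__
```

x is bool; result = 'bool'

'bool'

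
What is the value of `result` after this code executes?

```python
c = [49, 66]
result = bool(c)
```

c = [49, 66]; result = True

True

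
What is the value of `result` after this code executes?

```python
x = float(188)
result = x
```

x = 188.0; result = 188.0

188.0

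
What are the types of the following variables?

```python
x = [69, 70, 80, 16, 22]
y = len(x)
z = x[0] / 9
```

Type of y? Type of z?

len() returns int; int / int = float

int, float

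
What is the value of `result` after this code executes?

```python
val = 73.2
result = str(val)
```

val = 73.2; result = '73.2'

'73.2'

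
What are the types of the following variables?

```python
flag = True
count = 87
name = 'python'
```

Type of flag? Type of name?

flag is assigned the constant True, which has type bool; name is assigned a quoted string literal, so it is a str

bool, str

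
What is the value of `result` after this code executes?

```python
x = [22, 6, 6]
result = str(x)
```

x = [22, 6, 6]; result = '[22, 6, 6]'

'[22, 6, 6]'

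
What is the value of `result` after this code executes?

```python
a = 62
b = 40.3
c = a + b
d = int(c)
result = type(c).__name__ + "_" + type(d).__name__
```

a is int; b is float; c is float; d is int; result = 'float_int'

'float_int'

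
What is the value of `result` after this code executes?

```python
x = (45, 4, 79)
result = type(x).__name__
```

x is tuple; result = 'tuple'

'tuple'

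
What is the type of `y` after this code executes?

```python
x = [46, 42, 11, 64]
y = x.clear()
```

list.clear() returns None

NoneType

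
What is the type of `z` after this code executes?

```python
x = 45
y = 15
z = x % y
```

int % int = int

int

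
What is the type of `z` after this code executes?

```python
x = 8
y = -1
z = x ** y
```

int ** negative = float

float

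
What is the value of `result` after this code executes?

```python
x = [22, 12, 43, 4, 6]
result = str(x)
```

x = [22, 12, 43, 4, 6]; result = '[22, 12, 43, 4, 6]'

'[22, 12, 43, 4, 6]'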